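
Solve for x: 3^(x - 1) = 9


Express both sides with the same base.
9 = 3^2
Since the bases match, equate exponents: x - 1 = 2
So x = 2 - (-1) = 3

x = 3


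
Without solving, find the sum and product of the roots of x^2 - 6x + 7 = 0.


By Vieta's formulas for ax^2 + bx + c = 0:
  Sum of roots = -b/a
  Product of roots = c/a

Here a = 1, b = -6, c = 7
Sum = -(-6)/1 = 6
Product = 7/1 = 7

Sum = 6, Product = 7


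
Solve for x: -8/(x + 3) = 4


Multiply both sides by (x + 3): -8 = 4(x + 3)
Distribute: -8 = 4x + 12
4x = -8 - 12 = -20
x = -5

x = -5


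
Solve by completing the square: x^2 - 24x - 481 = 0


Start: x^2 - 24x - 481 = 0
Move constant: x^2 - 24x = 481
Half of -24 is -12, squared is 144
Add 144 to both sides: x^2 - 24x + 144 = 625
(x - 12)^2 = 625
x - 12 = ±25
x = 12 + 25 = 37 or x = 12 - 25 = -13

x = -13, x = 37


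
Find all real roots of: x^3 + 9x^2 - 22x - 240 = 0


Let p(x) = x^3 + 9x^2 - 22x - 240. By the rational root theorem (leading coefficient 1), any rational root is an integer divisor of 240: try ±1, ±2, ... in turn.
Test x = 1: value = -252 ≠ 0.
Test x = -1: value = -210 ≠ 0.
Test x = 2: value = -240 ≠ 0.
Test x = -2: value = -168 ≠ 0.
Test x = 3: value = -198 ≠ 0.
Test x = -3: value = -120 ≠ 0.
Test x = 4: value = -120 ≠ 0.
Test x = -4: value = -72 ≠ 0.
Test x = 5: value = 0 ✓, so (x - 5) is a factor.
Synthetic division by (x - 5): bring down 1; 1(5) + 9 = 14; 14(5) - 22 = 48; 48(5) - 240 = 0 → quotient x^2 + 14x + 48, remainder 0.
Solve the quadratic x^2 + 14x + 48 = 0: discriminant = 14^2 - 4(1)(48) = 196 - 192 = 4.
sqrt(4) = 2, so x = (-14 ± 2)/2: x = -6 or x = -8.

x = -8, x = -6, x = 5


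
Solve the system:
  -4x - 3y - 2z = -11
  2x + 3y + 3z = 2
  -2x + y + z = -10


Using Cramer's rule. Expand each determinant along the first row.
D  = (-4)*[3*1 - 3*1] - (-3)*[2*1 - 3*(-2)] + (-2)*[2*1 - 3*(-2)]
  = (-4)*(0) - (-3)*(8) + (-2)*(8) = 8
Dx = (-11)*[3*1 - 3*1] - (-3)*[2*1 - 3*(-10)] + (-2)*[2*1 - 3*(-10)]
  = (-11)*(0) - (-3)*(32) + (-2)*(32) = 32
Dy = (-4)*[2*1 - 3*(-10)] - (-11)*[2*1 - 3*(-2)] + (-2)*[2*(-10) - 2*(-2)]
  = (-4)*(32) - (-11)*(8) + (-2)*(-16) = -8
Dz = (-4)*[3*(-10) - 2*1] - (-3)*[2*(-10) - 2*(-2)] + (-11)*[2*1 - 3*(-2)]
  = (-4)*(-32) - (-3)*(-16) + (-11)*(8) = -8
x = Dx/D = 32/8 = 4, y = Dy/D = -8/8 = -1, z = Dz/D = -8/8 = -1
Check eq1: (-4)(4) + (-3)(-1) + (-2)(-1) = -11 = -11 ✓
Check eq2: (2)(4) + (3)(-1) + (3)(-1) = 2 = 2 ✓
Check eq3: (-2)(4) + (1)(-1) + (1)(-1) = -10 = -10 ✓

x = 4, y = -1, z = -1


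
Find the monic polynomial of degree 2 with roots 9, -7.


A monic polynomial with roots 9, -7 is:
p(x) = (x - 9)(x + 7)
After multiplying by (x - 9): x - 9
After multiplying by (x + 7): x^2 - 2x - 63

x^2 - 2x - 63


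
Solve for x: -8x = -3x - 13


Starting with: -8x = -3x - 13
Move all x terms to left: (-8 + 3)x = -13 - 0
Simplify: -5x = -13
Divide both sides by -5: x = 13/5

x = 13/5


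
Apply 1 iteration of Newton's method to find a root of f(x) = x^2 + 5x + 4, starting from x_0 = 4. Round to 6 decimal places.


Newton's method: x_(n+1) = x_n - f(x_n)/f'(x_n)
f(x) = x^2 + 5x + 4
f'(x) = 2x + 5

Iteration 1:
  f(4.000000) = 40.000000
  f'(4.000000) = 13.000000
  x_1 = 4.000000 - (40.000000)/(13.000000) = 0.923077

x_1 = 0.923077


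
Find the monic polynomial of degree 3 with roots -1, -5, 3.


A monic polynomial with roots -1, -5, 3 is:
p(x) = (x + 1)(x + 5)(x - 3)
After multiplying by (x + 1): x + 1
After multiplying by (x + 5): x^2 + 6x + 5
After multiplying by (x - 3): x^3 + 3x^2 - 13x - 15

x^3 + 3x^2 - 13x - 15


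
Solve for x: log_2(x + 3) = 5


Convert to exponential form: x + 3 = 2^5 = 32
x = 32 - 3 = 29
Check: log_2(29 + 3) = log_2(32) = log_2(32) = 5 ✓

x = 29


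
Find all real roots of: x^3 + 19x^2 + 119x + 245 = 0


Let p(x) = x^3 + 19x^2 + 119x + 245. By the rational root theorem (leading coefficient 1), any rational root is an integer divisor of 245: try ±1, ±2, ... in turn.
Test x = 1: value = 384 ≠ 0.
Test x = -1: value = 144 ≠ 0.
Test x = 5: value = 1440 ≠ 0.
Test x = -5: value = 0 ✓, so (x + 5) is a factor.
Synthetic division by (x + 5): bring down 1; 1(-5) + 19 = 14; 14(-5) + 119 = 49; 49(-5) + 245 = 0 → quotient x^2 + 14x + 49, remainder 0.
Solve the quadratic x^2 + 14x + 49 = 0: discriminant = 14^2 - 4(1)(49) = 196 - 196 = 0.
Discriminant = 0, so a double root: x = -14/2 = -7.

x = -7 (multiplicity 2), x = -5


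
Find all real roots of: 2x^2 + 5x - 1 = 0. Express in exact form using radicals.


Using the quadratic formula: x = (-b ± sqrt(b^2 - 4ac)) / (2a)
Here a = 2, b = 5, c = -1
Discriminant = b^2 - 4ac = 5^2 - 4(2)(-1) = 25 + 8 = 33
Since discriminant = 33 > 0, there are two real roots.
x = (-5 ± sqrt(33)) / 4
Numerically: x ≈ 0.1861 or x ≈ -2.6861

x = (-5 + sqrt(33)) / 4 or x = (-5 - sqrt(33)) / 4


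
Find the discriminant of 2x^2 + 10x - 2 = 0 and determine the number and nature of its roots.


For ax^2 + bx + c = 0, discriminant D = b^2 - 4ac
Here a = 2, b = 10, c = -2
D = (10)^2 - 4(2)(-2) = 100 + 16 = 116

D = 116 > 0 but not a perfect square
The equation has 2 distinct real irrational roots.

Discriminant = 116, 2 distinct real irrational roots


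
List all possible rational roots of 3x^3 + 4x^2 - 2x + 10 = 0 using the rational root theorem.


Rational root theorem: possible roots are ±p/q where:
  p divides the constant term (10): p ∈ {1, 2, 5, 10}
  q divides the leading coefficient (3): q ∈ {1, 3}

All possible rational roots: -10, -5, -10/3, -2, -5/3, -1, -2/3, -1/3, 1/3, 2/3, 1, 5/3, 2, 10/3, 5, 10

-10, -5, -10/3, -2, -5/3, -1, -2/3, -1/3, 1/3, 2/3, 1, 5/3, 2, 10/3, 5, 10


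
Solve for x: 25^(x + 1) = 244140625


Express both sides with the same base.
244140625 = 25^6
Since the bases match, equate exponents: x + 1 = 6
So x = 6 - (1) = 5

x = 5


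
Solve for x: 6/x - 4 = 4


Subtract -4 from both sides: 6/x = 8
Multiply both sides by x: 6 = 8 * x
Divide by 8: x = 3/4

x = 3/4


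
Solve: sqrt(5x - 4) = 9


Square both sides: 5x - 4 = 9^2 = 81
5x = 81 + 4 = 85
x = 17
Check: sqrt(5*17 - 4) = sqrt(81) = 9 ✓

x = 17


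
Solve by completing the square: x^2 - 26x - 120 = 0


Start: x^2 - 26x - 120 = 0
Move constant: x^2 - 26x = 120
Half of -26 is -13, squared is 169
Add 169 to both sides: x^2 - 26x + 169 = 289
(x - 13)^2 = 289
x - 13 = ±17
x = 13 + 17 = 30 or x = 13 - 17 = -4

x = -4, x = 30


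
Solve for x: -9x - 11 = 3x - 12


Starting with: -9x - 11 = 3x - 12
Move all x terms to left: (-9 - 3)x = -12 + 11
Simplify: -12x = -1
Divide both sides by -12: x = 1/12

x = 1/12


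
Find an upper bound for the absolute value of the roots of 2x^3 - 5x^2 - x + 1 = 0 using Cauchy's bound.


Cauchy's bound: all roots r satisfy |r| <= 1 + max(|a_i/a_n|) for i = 0,...,n-1
where a_n is the leading coefficient.

Coefficients: [2, -5, -1, 1]
Leading coefficient a_n = 2
Ratios |a_i/a_n|: 5/2, 1/2, 1/2
Maximum ratio: 5/2
Cauchy's bound: |r| <= 1 + 5/2 = 7/2

Upper bound = 7/2


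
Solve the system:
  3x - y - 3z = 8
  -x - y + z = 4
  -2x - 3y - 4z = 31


Using Cramer's rule. Expand each determinant along the first row.
D  = 3*[(-1)*(-4) - 1*(-3)] - (-1)*[(-1)*(-4) - 1*(-2)] + (-3)*[(-1)*(-3) - (-1)*(-2)]
  = 3*(7) - (-1)*(6) + (-3)*(1) = 24
Dx = 8*[(-1)*(-4) - 1*(-3)] - (-1)*[4*(-4) - 1*31] + (-3)*[4*(-3) - (-1)*31]
  = 8*(7) - (-1)*(-47) + (-3)*(19) = -48
Dy = 3*[4*(-4) - 1*31] - 8*[(-1)*(-4) - 1*(-2)] + (-3)*[(-1)*31 - 4*(-2)]
  = 3*(-47) - 8*(6) + (-3)*(-23) = -120
Dz = 3*[(-1)*31 - 4*(-3)] - (-1)*[(-1)*31 - 4*(-2)] + 8*[(-1)*(-3) - (-1)*(-2)]
  = 3*(-19) - (-1)*(-23) + 8*(1) = -72
x = Dx/D = -48/24 = -2, y = Dy/D = -120/24 = -5, z = Dz/D = -72/24 = -3
Check eq1: (3)(-2) + (-1)(-5) + (-3)(-3) = 8 = 8 ✓
Check eq2: (-1)(-2) + (-1)(-5) + (1)(-3) = 4 = 4 ✓
Check eq3: (-2)(-2) + (-3)(-5) + (-4)(-3) = 31 = 31 ✓

x = -2, y = -5, z = -3


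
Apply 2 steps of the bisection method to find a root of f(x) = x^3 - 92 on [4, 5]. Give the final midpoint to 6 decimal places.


f(x) = x^3 - 92
f(4) = -28 < 0
f(5) = 33 > 0

Step 1: midpoint = (4.000000 + 5.000000)/2 = 4.500000
  f(4.500000) = -0.875000
  f(mid) < 0, so root is in [4.500000, 5.000000]

Step 2: midpoint = (4.500000 + 5.000000)/2 = 4.750000
  f(4.750000) = 15.171875
  f(mid) > 0, so root is in [4.500000, 4.750000]

midpoint = 4.750000


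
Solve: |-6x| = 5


An absolute value equation |expr| = 5 gives two cases:
Case 1: -6x = 5
  -6x = 5, so x = -5/6
Case 2: -6x = -5
  -6x = -5, so x = 5/6

x = -5/6, x = 5/6


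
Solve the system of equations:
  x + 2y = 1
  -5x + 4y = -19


Using Cramer's rule:
Determinant D = (1)(4) - (-5)(2) = 4 + 10 = 14
Dx = (1)(4) - (-19)(2) = 4 + 38 = 42
Dy = (1)(-19) - (-5)(1) = -19 + 5 = -14
x = Dx/D = 42/14 = 3
y = Dy/D = -14/14 = -1

x = 3, y = -1


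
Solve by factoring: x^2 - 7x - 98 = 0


We need two numbers that multiply to -98 and add to -7.
Those numbers are -14 and 7 (since (-14) * 7 = -98 and (-14) + 7 = -7).
So x^2 - 7x - 98 = (x - 14)(x + 7) = 0
Setting each factor to zero: x = 14 or x = -7

x = -7, x = 14


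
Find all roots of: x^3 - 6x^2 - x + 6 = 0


Let p(x) = x^3 - 6x^2 - x + 6. By the rational root theorem (leading coefficient 1), any rational root is an integer divisor of 6: try ±1, ±2, ... in turn.
Test x = 1: value = 0 ✓, so (x - 1) is a factor.
Synthetic division by (x - 1): bring down 1; 1(1) - 6 = -5; (-5)(1) - 1 = -6; (-6)(1) + 6 = 0 → quotient x^2 - 5x - 6, remainder 0.
Solve the quadratic x^2 - 5x - 6 = 0: discriminant = (-5)^2 - 4(1)(-6) = 25 + 24 = 49.
sqrt(49) = 7, so x = (5 ± 7)/2: x = 6 or x = -1.
Collecting all roots found:

x = -1, x = 1, x = 6


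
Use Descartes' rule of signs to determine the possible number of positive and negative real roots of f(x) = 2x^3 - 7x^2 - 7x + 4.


Descartes' rule of signs:

For positive roots, count sign changes in f(x) = 2x^3 - 7x^2 - 7x + 4:
Signs of coefficients: +, -, -, +
Number of sign changes: 2
Possible positive real roots: 2, 0

For negative roots, examine f(-x) = -2x^3 - 7x^2 + 7x + 4:
Signs of coefficients: -, -, +, +
Number of sign changes: 1
Possible negative real roots: 1

Positive roots: 2 or 0; Negative roots: 1


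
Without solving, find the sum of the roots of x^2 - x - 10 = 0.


By Vieta's formulas for ax^2 + bx + c = 0:
  Sum of roots = -b/a
  Product of roots = c/a

Here a = 1, b = -1, c = -10
Sum = -(-1)/1 = 1
Product = -10/1 = -10

Sum = 1


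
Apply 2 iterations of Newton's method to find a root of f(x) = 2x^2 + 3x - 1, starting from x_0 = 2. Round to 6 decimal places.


Newton's method: x_(n+1) = x_n - f(x_n)/f'(x_n)
f(x) = 2x^2 + 3x - 1
f'(x) = 4x + 3

Iteration 1:
  f(2.000000) = 13.000000
  f'(2.000000) = 11.000000
  x_1 = 2.000000 - (13.000000)/(11.000000) = 0.818182

Iteration 2:
  f(0.818182) = 2.793388
  f'(0.818182) = 6.272727
  x_2 = 0.818182 - (2.793388)/(6.272727) = 0.372859

x_2 = 0.372859


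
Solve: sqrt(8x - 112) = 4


Square both sides: 8x - 112 = 4^2 = 16
8x = 16 + 112 = 128
x = 16
Check: sqrt(8*16 - 112) = sqrt(16) = 4 ✓

x = 16


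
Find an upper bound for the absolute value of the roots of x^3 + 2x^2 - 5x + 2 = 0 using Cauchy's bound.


Cauchy's bound: all roots r satisfy |r| <= 1 + max(|a_i/a_n|) for i = 0,...,n-1
where a_n is the leading coefficient.

Coefficients: [1, 2, -5, 2]
Leading coefficient a_n = 1
Ratios |a_i/a_n|: 2, 5, 2
Maximum ratio: 5
Cauchy's bound: |r| <= 1 + 5 = 6

Upper bound = 6


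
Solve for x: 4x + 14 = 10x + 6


Starting with: 4x + 14 = 10x + 6
Move all x terms to left: (4 - 10)x = 6 - 14
Simplify: -6x = -8
Divide both sides by -6: x = 4/3

x = 4/3


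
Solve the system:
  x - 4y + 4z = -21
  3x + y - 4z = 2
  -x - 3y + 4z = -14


Using Cramer's rule. Expand each determinant along the first row.
D  = 1*[1*4 - (-4)*(-3)] - (-4)*[3*4 - (-4)*(-1)] + 4*[3*(-3) - 1*(-1)]
  = 1*(-8) - (-4)*(8) + 4*(-8) = -8
Dx = (-21)*[1*4 - (-4)*(-3)] - (-4)*[2*4 - (-4)*(-14)] + 4*[2*(-3) - 1*(-14)]
  = (-21)*(-8) - (-4)*(-48) + 4*(8) = 8
Dy = 1*[2*4 - (-4)*(-14)] - (-21)*[3*4 - (-4)*(-1)] + 4*[3*(-14) - 2*(-1)]
  = 1*(-48) - (-21)*(8) + 4*(-40) = -40
Dz = 1*[1*(-14) - 2*(-3)] - (-4)*[3*(-14) - 2*(-1)] + (-21)*[3*(-3) - 1*(-1)]
  = 1*(-8) - (-4)*(-40) + (-21)*(-8) = 0
x = Dx/D = 8/-8 = -1, y = Dy/D = -40/-8 = 5, z = Dz/D = 0/-8 = 0
Check eq1: (1)(-1) + (-4)(5) + (4)(0) = -21 = -21 ✓
Check eq2: (3)(-1) + (1)(5) + (-4)(0) = 2 = 2 ✓
Check eq3: (-1)(-1) + (-3)(5) + (4)(0) = -14 = -14 ✓

x = -1, y = 5, z = 0


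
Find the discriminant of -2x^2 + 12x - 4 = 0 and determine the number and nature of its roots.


For ax^2 + bx + c = 0, discriminant D = b^2 - 4ac
Here a = -2, b = 12, c = -4
D = (12)^2 - 4(-2)(-4) = 144 - 32 = 112

D = 112 > 0 but not a perfect square
The equation has 2 distinct real irrational roots.

Discriminant = 112, 2 distinct real irrational roots


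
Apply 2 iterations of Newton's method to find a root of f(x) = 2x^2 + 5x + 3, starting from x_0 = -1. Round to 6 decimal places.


Newton's method: x_(n+1) = x_n - f(x_n)/f'(x_n)
f(x) = 2x^2 + 5x + 3
f'(x) = 4x + 5

Iteration 1:
  f(-1.000000) = 0.000000
  f'(-1.000000) = 1.000000
  x_1 = -1.000000 - (0.000000)/(1.000000) = -1.000000

Iteration 2:
  f(-1.000000) = 0.000000
  f'(-1.000000) = 1.000000
  x_2 = -1.000000 - (0.000000)/(1.000000) = -1.000000

x_2 = -1.000000


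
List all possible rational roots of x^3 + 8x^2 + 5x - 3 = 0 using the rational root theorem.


Rational root theorem: possible roots are ±p/q where:
  p divides the constant term (-3): p ∈ {1, 3}
  q divides the leading coefficient (1): q ∈ {1}

All possible rational roots: -3, -1, 1, 3

-3, -1, 1, 3


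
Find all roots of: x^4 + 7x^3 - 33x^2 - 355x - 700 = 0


Let p(x) = x^4 + 7x^3 - 33x^2 - 355x - 700. By the rational root theorem (leading coefficient 1), any rational root is an integer divisor of 700: try ±1, ±2, ... in turn.
Test x = 1: value = -1080 ≠ 0.
Test x = -1: value = -384 ≠ 0.
Test x = 2: value = -1470 ≠ 0.
Test x = -2: value = -162 ≠ 0.
Test x = 4: value = -1944 ≠ 0.
Test x = -4: value = 0 ✓, so (x + 4) is a factor.
Synthetic division by (x + 4): bring down 1; 1(-4) + 7 = 3; 3(-4) - 33 = -45; (-45)(-4) - 355 = -175; (-175)(-4) - 700 = 0 → quotient x^3 + 3x^2 - 45x - 175, remainder 0.
Continue with the quotient x^3 + 3x^2 - 45x - 175 (candidates must divide 175).
Test x = 5: value = -200 ≠ 0.
Test x = -5: value = 0 ✓, so (x + 5) is a factor.
Synthetic division by (x + 5): bring down 1; 1(-5) + 3 = -2; (-2)(-5) - 45 = -35; (-35)(-5) - 175 = 0 → quotient x^2 - 2x - 35, remainder 0.
Solve the quadratic x^2 - 2x - 35 = 0: discriminant = (-2)^2 - 4(1)(-35) = 4 + 140 = 144.
sqrt(144) = 12, so x = (2 ± 12)/2: x = 7 or x = -5.
Collecting all roots found:

x = -5 (multiplicity 2), x = -4, x = 7


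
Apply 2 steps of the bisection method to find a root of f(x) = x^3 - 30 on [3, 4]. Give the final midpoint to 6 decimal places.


f(x) = x^3 - 30
f(3) = -3 < 0
f(4) = 34 > 0

Step 1: midpoint = (3.000000 + 4.000000)/2 = 3.500000
  f(3.500000) = 12.875000
  f(mid) > 0, so root is in [3.000000, 3.500000]

Step 2: midpoint = (3.000000 + 3.500000)/2 = 3.250000
  f(3.250000) = 4.328125
  f(mid) > 0, so root is in [3.000000, 3.250000]

midpoint = 3.250000


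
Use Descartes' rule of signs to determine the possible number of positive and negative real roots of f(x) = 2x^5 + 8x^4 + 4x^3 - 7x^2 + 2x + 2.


Descartes' rule of signs:

For positive roots, count sign changes in f(x) = 2x^5 + 8x^4 + 4x^3 - 7x^2 + 2x + 2:
Signs of coefficients: +, +, +, -, +, +
Number of sign changes: 2
Possible positive real roots: 2, 0

For negative roots, examine f(-x) = -2x^5 + 8x^4 - 4x^3 - 7x^2 - 2x + 2:
Signs of coefficients: -, +, -, -, -, +
Number of sign changes: 3
Possible negative real roots: 3, 1

Positive roots: 2 or 0; Negative roots: 3 or 1


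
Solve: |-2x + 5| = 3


An absolute value equation |expr| = 3 gives two cases:
Case 1: -2x + 5 = 3
  -2x = -2, so x = 1
Case 2: -2x + 5 = -3
  -2x = -8, so x = 4

x = 1, x = 4


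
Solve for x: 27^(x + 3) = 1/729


Express both sides with the same base.
1/729 = 27^(-2)
Since the bases match, equate exponents: x + 3 = -2
So x = -2 - (3) = -5

x = -5


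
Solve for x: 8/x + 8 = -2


Subtract 8 from both sides: 8/x = -10
Multiply both sides by x: 8 = -10 * x
Divide by -10: x = -4/5

x = -4/5


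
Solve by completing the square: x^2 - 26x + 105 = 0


Start: x^2 - 26x + 105 = 0
Move constant: x^2 - 26x = -105
Half of -26 is -13, squared is 169
Add 169 to both sides: x^2 - 26x + 169 = 64
(x - 13)^2 = 64
x - 13 = ±8
x = 13 + 8 = 21 or x = 13 - 8 = 5

x = 5, x = 21


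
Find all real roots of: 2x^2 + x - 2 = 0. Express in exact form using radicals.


Using the quadratic formula: x = (-b ± sqrt(b^2 - 4ac)) / (2a)
Here a = 2, b = 1, c = -2
Discriminant = b^2 - 4ac = 1^2 - 4(2)(-2) = 1 + 16 = 17
Since discriminant = 17 > 0, there are two real roots.
x = (-1 ± sqrt(17)) / 4
Numerically: x ≈ 0.7808 or x ≈ -1.2808

x = (-1 + sqrt(17)) / 4 or x = (-1 - sqrt(17)) / 4


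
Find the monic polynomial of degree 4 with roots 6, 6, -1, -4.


A monic polynomial with roots 6, 6, -1, -4 is:
p(x) = (x - 6)(x - 6)(x + 1)(x + 4)
After multiplying by (x - 6): x - 6
After multiplying by (x - 6): x^2 - 12x + 36
After multiplying by (x + 1): x^3 - 11x^2 + 24x + 36
After multiplying by (x + 4): x^4 - 7x^3 - 20x^2 + 132x + 144

x^4 - 7x^3 - 20x^2 + 132x + 144


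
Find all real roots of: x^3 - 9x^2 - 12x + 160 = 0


Let p(x) = x^3 - 9x^2 - 12x + 160. By the rational root theorem (leading coefficient 1), any rational root is an integer divisor of 160: try ±1, ±2, ... in turn.
Test x = 1: value = 140 ≠ 0.
Test x = -1: value = 162 ≠ 0.
Test x = 2: value = 108 ≠ 0.
Test x = -2: value = 140 ≠ 0.
Test x = 4: value = 32 ≠ 0.
Test x = -4: value = 0 ✓, so (x + 4) is a factor.
Synthetic division by (x + 4): bring down 1; 1(-4) - 9 = -13; (-13)(-4) - 12 = 40; 40(-4) + 160 = 0 → quotient x^2 - 13x + 40, remainder 0.
Solve the quadratic x^2 - 13x + 40 = 0: discriminant = (-13)^2 - 4(1)(40) = 169 - 160 = 9.
sqrt(9) = 3, so x = (13 ± 3)/2: x = 8 or x = 5.

x = -4, x = 5, x = 8


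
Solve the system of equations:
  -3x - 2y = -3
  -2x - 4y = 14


Using Cramer's rule:
Determinant D = (-3)(-4) - (-2)(-2) = 12 - 4 = 8
Dx = (-3)(-4) - (14)(-2) = 12 + 28 = 40
Dy = (-3)(14) - (-2)(-3) = -42 - 6 = -48
x = Dx/D = 40/8 = 5
y = Dy/D = -48/8 = -6

x = 5, y = -6


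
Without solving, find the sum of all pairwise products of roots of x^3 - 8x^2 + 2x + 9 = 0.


By Vieta's formulas for x^3 + bx^2 + cx + d = 0:
  r1 + r2 + r3 = -b/a = 8
  r1*r2 + r1*r3 + r2*r3 = c/a = 2
  r1*r2*r3 = -d/a = -9


Sum of pairwise products = 2


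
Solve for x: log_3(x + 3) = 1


Convert to exponential form: x + 3 = 3^1 = 3
x = 3 - 3 = 0
Check: log_3(0 + 3) = log_3(3) = log_3(3) = 1 ✓

x = 0


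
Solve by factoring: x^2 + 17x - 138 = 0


We need two numbers that multiply to -138 and add to 17.
Those numbers are -6 and 23 (since (-6) * 23 = -138 and (-6) + 23 = 17).
So x^2 + 17x - 138 = (x - 6)(x + 23) = 0
Setting each factor to zero: x = 6 or x = -23

x = -23, x = 6


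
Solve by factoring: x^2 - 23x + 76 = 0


We need two numbers that multiply to 76 and add to -23.
Those numbers are -19 and -4 (since (-19) * (-4) = 76 and (-19) + (-4) = -23).
So x^2 - 23x + 76 = (x - 19)(x - 4) = 0
Setting each factor to zero: x = 19 or x = 4

x = 4, x = 19


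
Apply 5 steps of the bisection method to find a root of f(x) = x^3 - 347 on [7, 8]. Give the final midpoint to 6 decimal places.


f(x) = x^3 - 347
f(7) = -4 < 0
f(8) = 165 > 0

Step 1: midpoint = (7.000000 + 8.000000)/2 = 7.500000
  f(7.500000) = 74.875000
  f(mid) > 0, so root is in [7.000000, 7.500000]

Step 2: midpoint = (7.000000 + 7.500000)/2 = 7.250000
  f(7.250000) = 34.078125
  f(mid) > 0, so root is in [7.000000, 7.250000]

Step 3: midpoint = (7.000000 + 7.250000)/2 = 7.125000
  f(7.125000) = 14.705078
  f(mid) > 0, so root is in [7.000000, 7.125000]

Step 4: midpoint = (7.000000 + 7.125000)/2 = 7.062500
  f(7.062500) = 5.269775
  f(mid) > 0, so root is in [7.000000, 7.062500]

Step 5: midpoint = (7.000000 + 7.062500)/2 = 7.031250
  f(7.031250) = 0.614288
  f(mid) > 0, so root is in [7.000000, 7.031250]

midpoint = 7.031250


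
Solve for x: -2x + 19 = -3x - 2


Starting with: -2x + 19 = -3x - 2
Move all x terms to left: (-2 + 3)x = -2 - 19
Simplify: x = -21
Divide both sides by 1: x = -21

x = -21


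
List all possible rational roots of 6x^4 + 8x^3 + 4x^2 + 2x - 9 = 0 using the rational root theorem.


Rational root theorem: possible roots are ±p/q where:
  p divides the constant term (-9): p ∈ {1, 3, 9}
  q divides the leading coefficient (6): q ∈ {1, 2, 3, 6}

All possible rational roots: -9, -9/2, -3, -3/2, -1, -1/2, -1/3, -1/6, 1/6, 1/3, 1/2, 1, 3/2, 3, 9/2, 9

-9, -9/2, -3, -3/2, -1, -1/2, -1/3, -1/6, 1/6, 1/3, 1/2, 1, 3/2, 3, 9/2, 9


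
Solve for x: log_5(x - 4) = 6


Convert to exponential form: x - 4 = 5^6 = 15625
x = 15625 + 4 = 15629
Check: log_5(15629 - 4) = log_5(15625) = log_5(15625) = 6 ✓

x = 15629


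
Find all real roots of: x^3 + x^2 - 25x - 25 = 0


Let p(x) = x^3 + x^2 - 25x - 25. By the rational root theorem (leading coefficient 1), any rational root is an integer divisor of 25: try ±1, ±2, ... in turn.
Test x = 1: value = -48 ≠ 0.
Test x = -1: value = 0 ✓, so (x + 1) is a factor.
Synthetic division by (x + 1): bring down 1; 1(-1) + 1 = 0; 0(-1) - 25 = -25; (-25)(-1) - 25 = 0 → quotient x^2 - 25, remainder 0.
Solve the quadratic x^2 - 25 = 0: discriminant = 0^2 - 4(1)(-25) = 0 + 100 = 100.
sqrt(100) = 10, so x = (0 ± 10)/2: x = 5 or x = -5.

x = -5, x = -1, x = 5


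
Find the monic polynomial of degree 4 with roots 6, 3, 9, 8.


A monic polynomial with roots 6, 3, 9, 8 is:
p(x) = (x - 6)(x - 3)(x - 9)(x - 8)
After multiplying by (x - 6): x - 6
After multiplying by (x - 3): x^2 - 9x + 18
After multiplying by (x - 9): x^3 - 18x^2 + 99x - 162
After multiplying by (x - 8): x^4 - 26x^3 + 243x^2 - 954x + 1296

x^4 - 26x^3 + 243x^2 - 954x + 1296


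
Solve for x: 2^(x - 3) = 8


Express both sides with the same base.
8 = 2^3
Since the bases match, equate exponents: x - 3 = 3
So x = 3 - (-3) = 6

x = 6


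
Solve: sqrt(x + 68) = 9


Square both sides: x + 68 = 9^2 = 81
x = 81 - 68 = 13
x = 13
Check: sqrt(1*13 + 68) = sqrt(81) = 9 ✓

x = 13


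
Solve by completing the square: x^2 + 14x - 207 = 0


Start: x^2 + 14x - 207 = 0
Move constant: x^2 + 14x = 207
Half of 14 is 7, squared is 49
Add 49 to both sides: x^2 + 14x + 49 = 256
(x + 7)^2 = 256
x + 7 = ±16
x = -7 + 16 = 9 or x = -7 - 16 = -23

x = -23, x = 9


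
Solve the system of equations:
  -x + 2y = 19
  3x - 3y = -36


Using Cramer's rule:
Determinant D = (-1)(-3) - (3)(2) = 3 - 6 = -3
Dx = (19)(-3) - (-36)(2) = -57 + 72 = 15
Dy = (-1)(-36) - (3)(19) = 36 - 57 = -21
x = Dx/D = 15/-3 = -5
y = Dy/D = -21/-3 = 7

x = -5, y = 7


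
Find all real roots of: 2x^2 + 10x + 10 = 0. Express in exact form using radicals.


Using the quadratic formula: x = (-b ± sqrt(b^2 - 4ac)) / (2a)
Here a = 2, b = 10, c = 10
Discriminant = b^2 - 4ac = 10^2 - 4(2)(10) = 100 - 80 = 20
Since discriminant = 20 > 0, there are two real roots.
x = (-10 ± 2*sqrt(5)) / 4
Simplifying: x = (-5 ± sqrt(5)) / 2
Numerically: x ≈ -1.3820 or x ≈ -3.6180

x = (-5 + sqrt(5)) / 2 or x = (-5 - sqrt(5)) / 2


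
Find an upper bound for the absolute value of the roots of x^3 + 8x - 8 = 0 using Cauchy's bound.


Cauchy's bound: all roots r satisfy |r| <= 1 + max(|a_i/a_n|) for i = 0,...,n-1
where a_n is the leading coefficient.

Coefficients: [1, 0, 8, -8]
Leading coefficient a_n = 1
Ratios |a_i/a_n|: 0, 8, 8
Maximum ratio: 8
Cauchy's bound: |r| <= 1 + 8 = 9

Upper bound = 9


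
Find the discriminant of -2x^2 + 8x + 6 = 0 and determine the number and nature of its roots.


For ax^2 + bx + c = 0, discriminant D = b^2 - 4ac
Here a = -2, b = 8, c = 6
D = (8)^2 - 4(-2)(6) = 64 + 48 = 112

D = 112 > 0 but not a perfect square
The equation has 2 distinct real irrational roots.

Discriminant = 112, 2 distinct real irrational roots


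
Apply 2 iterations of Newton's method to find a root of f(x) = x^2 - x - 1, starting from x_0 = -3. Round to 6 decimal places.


Newton's method: x_(n+1) = x_n - f(x_n)/f'(x_n)
f(x) = x^2 - x - 1
f'(x) = 2x - 1

Iteration 1:
  f(-3.000000) = 11.000000
  f'(-3.000000) = -7.000000
  x_1 = -3.000000 - (11.000000)/(-7.000000) = -1.428571

Iteration 2:
  f(-1.428571) = 2.469388
  f'(-1.428571) = -3.857143
  x_2 = -1.428571 - (2.469388)/(-3.857143) = -0.788360

x_2 = -0.788360


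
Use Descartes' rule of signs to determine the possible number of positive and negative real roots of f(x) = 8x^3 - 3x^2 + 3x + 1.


Descartes' rule of signs:

For positive roots, count sign changes in f(x) = 8x^3 - 3x^2 + 3x + 1:
Signs of coefficients: +, -, +, +
Number of sign changes: 2
Possible positive real roots: 2, 0

For negative roots, examine f(-x) = -8x^3 - 3x^2 - 3x + 1:
Signs of coefficients: -, -, -, +
Number of sign changes: 1
Possible negative real roots: 1

Positive roots: 2 or 0; Negative roots: 1


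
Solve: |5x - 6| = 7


An absolute value equation |expr| = 7 gives two cases:
Case 1: 5x - 6 = 7
  5x = 13, so x = 13/5
Case 2: 5x - 6 = -7
  5x = -1, so x = -1/5

x = -1/5, x = 13/5


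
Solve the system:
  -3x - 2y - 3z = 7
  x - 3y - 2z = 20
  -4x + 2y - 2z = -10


Using Cramer's rule. Expand each determinant along the first row.
D  = (-3)*[(-3)*(-2) - (-2)*2] - (-2)*[1*(-2) - (-2)*(-4)] + (-3)*[1*2 - (-3)*(-4)]
  = (-3)*(10) - (-2)*(-10) + (-3)*(-10) = -20
Dx = 7*[(-3)*(-2) - (-2)*2] - (-2)*[20*(-2) - (-2)*(-10)] + (-3)*[20*2 - (-3)*(-10)]
  = 7*(10) - (-2)*(-60) + (-3)*(10) = -80
Dy = (-3)*[20*(-2) - (-2)*(-10)] - 7*[1*(-2) - (-2)*(-4)] + (-3)*[1*(-10) - 20*(-4)]
  = (-3)*(-60) - 7*(-10) + (-3)*(70) = 40
Dz = (-3)*[(-3)*(-10) - 20*2] - (-2)*[1*(-10) - 20*(-4)] + 7*[1*2 - (-3)*(-4)]
  = (-3)*(-10) - (-2)*(70) + 7*(-10) = 100
x = Dx/D = -80/-20 = 4, y = Dy/D = 40/-20 = -2, z = Dz/D = 100/-20 = -5
Check eq1: (-3)(4) + (-2)(-2) + (-3)(-5) = 7 = 7 ✓
Check eq2: (1)(4) + (-3)(-2) + (-2)(-5) = 20 = 20 ✓
Check eq3: (-4)(4) + (2)(-2) + (-2)(-5) = -10 = -10 ✓

x = 4, y = -2, z = -5


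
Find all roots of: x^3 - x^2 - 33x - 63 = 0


Let p(x) = x^3 - x^2 - 33x - 63. By the rational root theorem (leading coefficient 1), any rational root is an integer divisor of 63: try ±1, ±2, ... in turn.
Test x = 1: value = -96 ≠ 0.
Test x = -1: value = -32 ≠ 0.
Test x = 3: value = -144 ≠ 0.
Test x = -3: value = 0 ✓, so (x + 3) is a factor.
Synthetic division by (x + 3): bring down 1; 1(-3) - 1 = -4; (-4)(-3) - 33 = -21; (-21)(-3) - 63 = 0 → quotient x^2 - 4x - 21, remainder 0.
Solve the quadratic x^2 - 4x - 21 = 0: discriminant = (-4)^2 - 4(1)(-21) = 16 + 84 = 100.
sqrt(100) = 10, so x = (4 ± 10)/2: x = 7 or x = -3.
Collecting all roots found:

x = -3 (multiplicity 2), x = 7


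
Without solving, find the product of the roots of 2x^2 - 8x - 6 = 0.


By Vieta's formulas for ax^2 + bx + c = 0:
  Sum of roots = -b/a
  Product of roots = c/a

Here a = 2, b = -8, c = -6
Sum = -(-8)/2 = 4
Product = -6/2 = -3

Product = -3


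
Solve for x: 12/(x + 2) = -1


Multiply both sides by (x + 2): 12 = -1(x + 2)
Distribute: 12 = -x - 2
-x = 12 + 2 = 14
x = -14

x = -14


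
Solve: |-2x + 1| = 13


An absolute value equation |expr| = 13 gives two cases:
Case 1: -2x + 1 = 13
  -2x = 12, so x = -6
Case 2: -2x + 1 = -13
  -2x = -14, so x = 7

x = -6, x = 7


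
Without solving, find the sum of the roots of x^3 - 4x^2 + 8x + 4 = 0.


By Vieta's formulas for x^3 + bx^2 + cx + d = 0:
  r1 + r2 + r3 = -b/a = 4
  r1*r2 + r1*r3 + r2*r3 = c/a = 8
  r1*r2*r3 = -d/a = -4


Sum = 4


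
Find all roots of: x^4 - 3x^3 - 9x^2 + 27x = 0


The constant term is 0, so x = 0 is a root. Factor out x:
  x^3 - 3x^2 - 9x + 27 = 0
Let p(x) = x^3 - 3x^2 - 9x + 27. By the rational root theorem (leading coefficient 1), any rational root is an integer divisor of 27: try ±1, ±2, ... in turn.
Test x = 1: value = 16 ≠ 0.
Test x = -1: value = 32 ≠ 0.
Test x = 3: value = 0 ✓, so (x - 3) is a factor.
Synthetic division by (x - 3): bring down 1; 1(3) - 3 = 0; 0(3) - 9 = -9; (-9)(3) + 27 = 0 → quotient x^2 - 9, remainder 0.
Solve the quadratic x^2 - 9 = 0: discriminant = 0^2 - 4(1)(-9) = 0 + 36 = 36.
sqrt(36) = 6, so x = (0 ± 6)/2: x = 3 or x = -3.
Collecting all roots found:

x = -3, x = 0, x = 3 (multiplicity 2)


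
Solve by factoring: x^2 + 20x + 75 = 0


We need two numbers that multiply to 75 and add to 20.
Those numbers are 15 and 5 (since 15 * 5 = 75 and 15 + 5 = 20).
So x^2 + 20x + 75 = (x + 15)(x + 5) = 0
Setting each factor to zero: x = -15 or x = -5

x = -15, x = -5


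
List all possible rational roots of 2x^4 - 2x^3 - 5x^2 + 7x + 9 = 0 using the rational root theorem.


Rational root theorem: possible roots are ±p/q where:
  p divides the constant term (9): p ∈ {1, 3, 9}
  q divides the leading coefficient (2): q ∈ {1, 2}

All possible rational roots: -9, -9/2, -3, -3/2, -1, -1/2, 1/2, 1, 3/2, 3, 9/2, 9

-9, -9/2, -3, -3/2, -1, -1/2, 1/2, 1, 3/2, 3, 9/2, 9


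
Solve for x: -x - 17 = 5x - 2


Starting with: -x - 17 = 5x - 2
Move all x terms to left: (-1 - 5)x = -2 + 17
Simplify: -6x = 15
Divide both sides by -6: x = -5/2

x = -5/2


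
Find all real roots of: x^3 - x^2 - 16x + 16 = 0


Let p(x) = x^3 - x^2 - 16x + 16. By the rational root theorem (leading coefficient 1), any rational root is an integer divisor of 16: try ±1, ±2, ... in turn.
Test x = 1: value = 0 ✓, so (x - 1) is a factor.
Synthetic division by (x - 1): bring down 1; 1(1) - 1 = 0; 0(1) - 16 = -16; (-16)(1) + 16 = 0 → quotient x^2 - 16, remainder 0.
Solve the quadratic x^2 - 16 = 0: discriminant = 0^2 - 4(1)(-16) = 0 + 64 = 64.
sqrt(64) = 8, so x = (0 ± 8)/2: x = 4 or x = -4.

x = -4, x = 1, x = 4


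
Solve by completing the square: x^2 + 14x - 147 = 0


Start: x^2 + 14x - 147 = 0
Move constant: x^2 + 14x = 147
Half of 14 is 7, squared is 49
Add 49 to both sides: x^2 + 14x + 49 = 196
(x + 7)^2 = 196
x + 7 = ±14
x = -7 + 14 = 7 or x = -7 - 14 = -21

x = -21, x = 7


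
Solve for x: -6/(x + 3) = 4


Multiply both sides by (x + 3): -6 = 4(x + 3)
Distribute: -6 = 4x + 12
4x = -6 - 12 = -18
x = -9/2

x = -9/2


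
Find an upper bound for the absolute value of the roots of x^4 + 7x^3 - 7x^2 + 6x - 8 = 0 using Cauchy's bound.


Cauchy's bound: all roots r satisfy |r| <= 1 + max(|a_i/a_n|) for i = 0,...,n-1
where a_n is the leading coefficient.

Coefficients: [1, 7, -7, 6, -8]
Leading coefficient a_n = 1
Ratios |a_i/a_n|: 7, 7, 6, 8
Maximum ratio: 8
Cauchy's bound: |r| <= 1 + 8 = 9

Upper bound = 9


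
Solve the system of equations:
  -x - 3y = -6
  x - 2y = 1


Using Cramer's rule:
Determinant D = (-1)(-2) - (1)(-3) = 2 + 3 = 5
Dx = (-6)(-2) - (1)(-3) = 12 + 3 = 15
Dy = (-1)(1) - (1)(-6) = -1 + 6 = 5
x = Dx/D = 15/5 = 3
y = Dy/D = 5/5 = 1

x = 3, y = 1


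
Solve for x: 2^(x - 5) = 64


Express both sides with the same base.
64 = 2^6
Since the bases match, equate exponents: x - 5 = 6
So x = 6 - (-5) = 11

x = 11


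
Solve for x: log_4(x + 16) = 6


Convert to exponential form: x + 16 = 4^6 = 4096
x = 4096 - 16 = 4080
Check: log_4(4080 + 16) = log_4(4096) = log_4(4096) = 6 ✓

x = 4080


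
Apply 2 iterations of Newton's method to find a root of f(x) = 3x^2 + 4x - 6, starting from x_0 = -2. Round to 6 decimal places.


Newton's method: x_(n+1) = x_n - f(x_n)/f'(x_n)
f(x) = 3x^2 + 4x - 6
f'(x) = 6x + 4

Iteration 1:
  f(-2.000000) = -2.000000
  f'(-2.000000) = -8.000000
  x_1 = -2.000000 - (-2.000000)/(-8.000000) = -2.250000

Iteration 2:
  f(-2.250000) = 0.187500
  f'(-2.250000) = -9.500000
  x_2 = -2.250000 - (0.187500)/(-9.500000) = -2.230263

x_2 = -2.230263


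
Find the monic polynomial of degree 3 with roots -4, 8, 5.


A monic polynomial with roots -4, 8, 5 is:
p(x) = (x + 4)(x - 8)(x - 5)
After multiplying by (x + 4): x + 4
After multiplying by (x - 8): x^2 - 4x - 32
After multiplying by (x - 5): x^3 - 9x^2 - 12x + 160

x^3 - 9x^2 - 12x + 160


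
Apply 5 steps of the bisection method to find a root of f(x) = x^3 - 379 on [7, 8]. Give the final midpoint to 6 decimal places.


f(x) = x^3 - 379
f(7) = -36 < 0
f(8) = 133 > 0

Step 1: midpoint = (7.000000 + 8.000000)/2 = 7.500000
  f(7.500000) = 42.875000
  f(mid) > 0, so root is in [7.000000, 7.500000]

Step 2: midpoint = (7.000000 + 7.500000)/2 = 7.250000
  f(7.250000) = 2.078125
  f(mid) > 0, so root is in [7.000000, 7.250000]

Step 3: midpoint = (7.000000 + 7.250000)/2 = 7.125000
  f(7.125000) = -17.294922
  f(mid) < 0, so root is in [7.125000, 7.250000]

Step 4: midpoint = (7.125000 + 7.250000)/2 = 7.187500
  f(7.187500) = -7.692627
  f(mid) < 0, so root is in [7.187500, 7.250000]

Step 5: midpoint = (7.187500 + 7.250000)/2 = 7.218750
  f(7.218750) = -2.828400
  f(mid) < 0, so root is in [7.218750, 7.250000]

midpoint = 7.218750


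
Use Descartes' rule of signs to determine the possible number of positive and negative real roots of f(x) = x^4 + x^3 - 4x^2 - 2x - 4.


Descartes' rule of signs:

For positive roots, count sign changes in f(x) = x^4 + x^3 - 4x^2 - 2x - 4:
Signs of coefficients: +, +, -, -, -
Number of sign changes: 1
Possible positive real roots: 1

For negative roots, examine f(-x) = x^4 - x^3 - 4x^2 + 2x - 4:
Signs of coefficients: +, -, -, +, -
Number of sign changes: 3
Possible negative real roots: 3, 1

Positive roots: 1; Negative roots: 3 or 1


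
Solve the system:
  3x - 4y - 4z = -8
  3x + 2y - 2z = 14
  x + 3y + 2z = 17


Using Cramer's rule. Expand each determinant along the first row.
D  = 3*[2*2 - (-2)*3] - (-4)*[3*2 - (-2)*1] + (-4)*[3*3 - 2*1]
  = 3*(10) - (-4)*(8) + (-4)*(7) = 34
Dx = (-8)*[2*2 - (-2)*3] - (-4)*[14*2 - (-2)*17] + (-4)*[14*3 - 2*17]
  = (-8)*(10) - (-4)*(62) + (-4)*(8) = 136
Dy = 3*[14*2 - (-2)*17] - (-8)*[3*2 - (-2)*1] + (-4)*[3*17 - 14*1]
  = 3*(62) - (-8)*(8) + (-4)*(37) = 102
Dz = 3*[2*17 - 14*3] - (-4)*[3*17 - 14*1] + (-8)*[3*3 - 2*1]
  = 3*(-8) - (-4)*(37) + (-8)*(7) = 68
x = Dx/D = 136/34 = 4, y = Dy/D = 102/34 = 3, z = Dz/D = 68/34 = 2
Check eq1: (3)(4) + (-4)(3) + (-4)(2) = -8 = -8 ✓
Check eq2: (3)(4) + (2)(3) + (-2)(2) = 14 = 14 ✓
Check eq3: (1)(4) + (3)(3) + (2)(2) = 17 = 17 ✓

x = 4, y = 3, z = 2


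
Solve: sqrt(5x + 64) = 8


Square both sides: 5x + 64 = 8^2 = 64
5x = 64 - 64 = 0
x = 0
Check: sqrt(5*0 + 64) = sqrt(64) = 8 ✓

x = 0


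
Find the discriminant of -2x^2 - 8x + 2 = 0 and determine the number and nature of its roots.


For ax^2 + bx + c = 0, discriminant D = b^2 - 4ac
Here a = -2, b = -8, c = 2
D = (-8)^2 - 4(-2)(2) = 64 + 16 = 80

D = 80 > 0 but not a perfect square
The equation has 2 distinct real irrational roots.

Discriminant = 80, 2 distinct real irrational roots


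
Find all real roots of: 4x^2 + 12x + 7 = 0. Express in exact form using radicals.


Using the quadratic formula: x = (-b ± sqrt(b^2 - 4ac)) / (2a)
Here a = 4, b = 12, c = 7
Discriminant = b^2 - 4ac = 12^2 - 4(4)(7) = 144 - 112 = 32
Since discriminant = 32 > 0, there are two real roots.
x = (-12 ± 4*sqrt(2)) / 8
Simplifying: x = (-3 ± sqrt(2)) / 2
Numerically: x ≈ -0.7929 or x ≈ -2.2071

x = (-3 + sqrt(2)) / 2 or x = (-3 - sqrt(2)) / 2


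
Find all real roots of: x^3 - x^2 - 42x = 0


The constant term is 0, so x = 0 is a root. Factor out x:
  x(x^2 - x - 42) = 0
Solve the quadratic x^2 - x - 42 = 0: discriminant = (-1)^2 - 4(1)(-42) = 1 + 168 = 169.
sqrt(169) = 13, so x = (1 ± 13)/2: x = 7 or x = -6.

x = -6, x = 0, x = 7


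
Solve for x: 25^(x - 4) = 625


Express both sides with the same base.
625 = 25^2
Since the bases match, equate exponents: x - 4 = 2
So x = 2 - (-4) = 6

x = 6


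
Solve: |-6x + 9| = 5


An absolute value equation |expr| = 5 gives two cases:
Case 1: -6x + 9 = 5
  -6x = -4, so x = 2/3
Case 2: -6x + 9 = -5
  -6x = -14, so x = 7/3

x = 2/3, x = 7/3


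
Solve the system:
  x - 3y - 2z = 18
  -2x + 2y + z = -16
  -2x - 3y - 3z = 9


Using Cramer's rule. Expand each determinant along the first row.
D  = 1*[2*(-3) - 1*(-3)] - (-3)*[(-2)*(-3) - 1*(-2)] + (-2)*[(-2)*(-3) - 2*(-2)]
  = 1*(-3) - (-3)*(8) + (-2)*(10) = 1
Dx = 18*[2*(-3) - 1*(-3)] - (-3)*[(-16)*(-3) - 1*9] + (-2)*[(-16)*(-3) - 2*9]
  = 18*(-3) - (-3)*(39) + (-2)*(30) = 3
Dy = 1*[(-16)*(-3) - 1*9] - 18*[(-2)*(-3) - 1*(-2)] + (-2)*[(-2)*9 - (-16)*(-2)]
  = 1*(39) - 18*(8) + (-2)*(-50) = -5
Dz = 1*[2*9 - (-16)*(-3)] - (-3)*[(-2)*9 - (-16)*(-2)] + 18*[(-2)*(-3) - 2*(-2)]
  = 1*(-30) - (-3)*(-50) + 18*(10) = 0
x = Dx/D = 3/1 = 3, y = Dy/D = -5/1 = -5, z = Dz/D = 0/1 = 0
Check eq1: (1)(3) + (-3)(-5) + (-2)(0) = 18 = 18 ✓
Check eq2: (-2)(3) + (2)(-5) + (1)(0) = -16 = -16 ✓
Check eq3: (-2)(3) + (-3)(-5) + (-3)(0) = 9 = 9 ✓

x = 3, y = -5, z = 0


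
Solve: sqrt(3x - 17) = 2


Square both sides: 3x - 17 = 2^2 = 4
3x = 4 + 17 = 21
x = 7
Check: sqrt(3*7 - 17) = sqrt(4) = 2 ✓

x = 7


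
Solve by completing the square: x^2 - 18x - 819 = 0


Start: x^2 - 18x - 819 = 0
Move constant: x^2 - 18x = 819
Half of -18 is -9, squared is 81
Add 81 to both sides: x^2 - 18x + 81 = 900
(x - 9)^2 = 900
x - 9 = ±30
x = 9 + 30 = 39 or x = 9 - 30 = -21

x = -21, x = 39


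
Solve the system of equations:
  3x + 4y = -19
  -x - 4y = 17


Using Cramer's rule:
Determinant D = (3)(-4) - (-1)(4) = -12 + 4 = -8
Dx = (-19)(-4) - (17)(4) = 76 - 68 = 8
Dy = (3)(17) - (-1)(-19) = 51 - 19 = 32
x = Dx/D = 8/-8 = -1
y = Dy/D = 32/-8 = -4

x = -1, y = -4


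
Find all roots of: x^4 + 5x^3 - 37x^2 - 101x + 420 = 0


Let p(x) = x^4 + 5x^3 - 37x^2 - 101x + 420. By the rational root theorem (leading coefficient 1), any rational root is an integer divisor of 420: try ±1, ±2, ... in turn.
Test x = 1: value = 288 ≠ 0.
Test x = -1: value = 480 ≠ 0.
Test x = 2: value = 126 ≠ 0.
Test x = -2: value = 450 ≠ 0.
Test x = 3: value = 0 ✓, so (x - 3) is a factor.
Synthetic division by (x - 3): bring down 1; 1(3) + 5 = 8; 8(3) - 37 = -13; (-13)(3) - 101 = -140; (-140)(3) + 420 = 0 → quotient x^3 + 8x^2 - 13x - 140, remainder 0.
Continue with the quotient x^3 + 8x^2 - 13x - 140 (candidates must divide 140).
Test x = 4: value = 0 ✓, so (x - 4) is a factor.
Synthetic division by (x - 4): bring down 1; 1(4) + 8 = 12; 12(4) - 13 = 35; 35(4) - 140 = 0 → quotient x^2 + 12x + 35, remainder 0.
Solve the quadratic x^2 + 12x + 35 = 0: discriminant = 12^2 - 4(1)(35) = 144 - 140 = 4.
sqrt(4) = 2, so x = (-12 ± 2)/2: x = -5 or x = -7.
Collecting all roots found:

x = -7, x = -5, x = 3, x = 4


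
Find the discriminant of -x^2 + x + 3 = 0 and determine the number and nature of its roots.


For ax^2 + bx + c = 0, discriminant D = b^2 - 4ac
Here a = -1, b = 1, c = 3
D = (1)^2 - 4(-1)(3) = 1 + 12 = 13

D = 13 > 0 but not a perfect square
The equation has 2 distinct real irrational roots.

Discriminant = 13, 2 distinct real irrational roots


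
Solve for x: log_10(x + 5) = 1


Convert to exponential form: x + 5 = 10^1 = 10
x = 10 - 5 = 5
Check: log_10(5 + 5) = log_10(10) = log_10(10) = 1 ✓

x = 5


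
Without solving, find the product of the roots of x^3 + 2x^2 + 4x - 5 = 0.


By Vieta's formulas for x^3 + bx^2 + cx + d = 0:
  r1 + r2 + r3 = -b/a = -2
  r1*r2 + r1*r3 + r2*r3 = c/a = 4
  r1*r2*r3 = -d/a = 5


Product = 5


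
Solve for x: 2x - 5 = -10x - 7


Starting with: 2x - 5 = -10x - 7
Move all x terms to left: (2 + 10)x = -7 + 5
Simplify: 12x = -2
Divide both sides by 12: x = -1/6

x = -1/6


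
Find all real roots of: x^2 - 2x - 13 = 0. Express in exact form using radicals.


Using the quadratic formula: x = (-b ± sqrt(b^2 - 4ac)) / (2a)
Here a = 1, b = -2, c = -13
Discriminant = b^2 - 4ac = (-2)^2 - 4(1)(-13) = 4 + 52 = 56
Since discriminant = 56 > 0, there are two real roots.
x = (2 ± 2*sqrt(14)) / 2
Simplifying: x = 1 ± sqrt(14)
Numerically: x ≈ 4.7417 or x ≈ -2.7417

x = 1 + sqrt(14) or x = 1 - sqrt(14)
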